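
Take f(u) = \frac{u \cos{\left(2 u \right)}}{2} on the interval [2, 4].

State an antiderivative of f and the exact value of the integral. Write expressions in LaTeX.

Check any antiderivative F(u) by computing F'(u) and comparing it with f(u).
F(u) = \frac{2 u \sin{\left(2 u \right)} + \cos{\left(2 u \right)}}{8} is an antiderivative of f.
Check: d/du[\frac{2 u \sin{\left(2 u \right)} + \cos{\left(2 u \right)}}{8}] = \frac{u \cos{\left(2 u \right)}}{2} = f(u).
F(4) = \frac{\cos{\left(8 \right)}}{8} + \sin{\left(8 \right)}; F(2) = \frac{\sin{\left(4 \right)}}{2} + \frac{\cos{\left(4 \right)}}{8}.
Integral = F(4) - F(2) = \frac{\cos{\left(8 \right)}}{8} - \frac{\cos{\left(4 \right)}}{8} - \frac{\sin{\left(4 \right)}}{2} + \sin{\left(8 \right)}.

Antiderivative: F(u) = \frac{2 u \sin{\left(2 u \right)} + \cos{\left(2 u \right)}}{8}; value = \frac{\cos{\left(8 \right)}}{8} - \frac{\cos{\left(4 \right)}}{8} - \frac{\sin{\left(4 \right)}}{2} + \sin{\left(8 \right)}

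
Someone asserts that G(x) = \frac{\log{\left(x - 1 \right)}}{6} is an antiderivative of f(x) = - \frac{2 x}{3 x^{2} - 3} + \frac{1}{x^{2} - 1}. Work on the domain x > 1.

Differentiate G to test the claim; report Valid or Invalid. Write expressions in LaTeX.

d/dx[G] = \frac{1}{6 x - 6}
d/dx[G] - f(x) = \frac{5}{6 x + 6} != 0.

Invalid: d/dx[G] - f = \frac{5}{6 x + 6}, which is not 0.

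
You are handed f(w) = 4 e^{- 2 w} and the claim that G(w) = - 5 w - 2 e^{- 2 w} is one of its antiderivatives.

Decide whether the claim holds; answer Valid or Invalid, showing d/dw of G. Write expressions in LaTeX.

d/dw[G] = \left(4 - 5 e^{2 w}\right) e^{- 2 w}
d/dw[G] - f(w) = -5 != 0.

Invalid: d/dw[G] - f = -5, which is not 0.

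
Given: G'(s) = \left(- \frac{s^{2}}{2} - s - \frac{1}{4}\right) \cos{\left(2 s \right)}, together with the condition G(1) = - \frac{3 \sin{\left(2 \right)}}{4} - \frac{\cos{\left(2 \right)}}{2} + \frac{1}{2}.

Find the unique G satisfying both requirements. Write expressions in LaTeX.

A first test for any G(s): its s-derivative must equal the given G'(s).
A general antiderivative is - \frac{s^{2} \sin{\left(2 s \right)}}{4} - \frac{s \sin{\left(2 s \right)}}{2} - \frac{s \cos{\left(2 s \right)}}{4} - \frac{\cos{\left(2 s \right)}}{4} + C.
The condition gives C = - \frac{3 \sin{\left(2 \right)}}{4} - \frac{\cos{\left(2 \right)}}{2} + \frac{1}{2} - (- \frac{3 \sin{\left(2 \right)}}{4} - \frac{\cos{\left(2 \right)}}{2}) = \frac{1}{2}.
So G(s) = - \frac{s^{2} \sin{\left(2 s \right)}}{4} - \frac{s \sin{\left(2 s \right)}}{2} - \frac{s \cos{\left(2 s \right)}}{4} - \frac{\cos{\left(2 s \right)}}{4} + \frac{1}{2}.
Check: d/ds[- \frac{s^{2} \sin{\left(2 s \right)}}{4} - \frac{s \sin{\left(2 s \right)}}{2} - \frac{s \cos{\left(2 s \right)}}{4} - \frac{\cos{\left(2 s \right)}}{4} + \frac{1}{2}] = - \frac{s^{2} \cos{\left(2 s \right)}}{2} - s \cos{\left(2 s \right)} - \frac{\cos{\left(2 s \right)}}{4}, which equals G'(s).

G(s) = - \frac{s^{2} \sin{\left(2 s \right)}}{4} - \frac{s \sin{\left(2 s \right)}}{2} - \frac{s \cos{\left(2 s \right)}}{4} - \frac{\cos{\left(2 s \right)}}{4} + \frac{1}{2}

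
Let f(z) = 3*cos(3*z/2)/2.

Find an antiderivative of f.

An antiderivative is F(z) = sin(3*z/2).

Whatever form F(z) takes, F'(z) = f(z) is non-negotiable.
Check: d/dz[sin(3*z/2)] = 3*cos(3*z/2)/2 = f(z).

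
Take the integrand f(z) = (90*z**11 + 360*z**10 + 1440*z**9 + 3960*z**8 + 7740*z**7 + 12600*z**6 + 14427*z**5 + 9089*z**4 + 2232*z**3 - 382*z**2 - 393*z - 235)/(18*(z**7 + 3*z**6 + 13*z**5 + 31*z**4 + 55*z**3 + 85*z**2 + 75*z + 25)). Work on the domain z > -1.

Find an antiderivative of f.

An antiderivative is F(z) = z**5 + 5*z**4/4 + (-3*z/2 - 1/3)/(z**2 + 5) + (3*z + 3)**(-2).

Whatever form F(z) takes, F'(z) = f(z) is non-negotiable.
Check: d/dz[z**5 + 5*z**4/4 + (-3*z/2 - 1/3)/(z**2 + 5) + (3*z + 3)**(-2)] = (90*z**11 + 360*z**10 + 1440*z**9 + 3960*z**8 + 7740*z**7 + 12600*z**6 + 14427*z**5 + 9089*z**4 + 2232*z**3 - 382*z**2 - 393*z - 235)/(18*z**7 + 54*z**6 + 234*z**5 + 558*z**4 + 990*z**3 + 1530*z**2 + 1350*z + 450), which equals f(z).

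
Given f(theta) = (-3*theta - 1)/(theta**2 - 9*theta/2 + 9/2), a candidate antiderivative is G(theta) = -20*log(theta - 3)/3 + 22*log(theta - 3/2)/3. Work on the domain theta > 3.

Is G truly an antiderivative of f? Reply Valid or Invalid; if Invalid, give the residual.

Invalid: d/dtheta[G] - f = 22/(6*theta - 9), which is not 0.

d/dtheta[G] = (4*theta - 72)/(6*theta**2 - 27*theta + 27)
d/dtheta[G] - f(theta) = 22/(6*theta - 9) != 0.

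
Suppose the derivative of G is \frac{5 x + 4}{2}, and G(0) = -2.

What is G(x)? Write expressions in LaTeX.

Differentiate the proposed G(x) back; it has to land on the given G'(x).
A general antiderivative is \frac{5 x^{2}}{4} + 2 x - 1 + C.
The condition gives C = -2 - (-1) = -1.
So G(x) = \frac{5 x^{2}}{4} + 2 x - 2.
Check: d/dx[\frac{5 x^{2}}{4} + 2 x - 2] = \frac{5 x}{2} + 2, which equals G'(x).

G(x) = \frac{5 x^{2}}{4} + 2 x - 2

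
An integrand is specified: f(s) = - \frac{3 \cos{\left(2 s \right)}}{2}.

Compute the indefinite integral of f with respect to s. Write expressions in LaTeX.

F(s) = - \frac{3 \sin{\left(2 s \right)}}{4} + C

Whatever form F(s) takes, F'(s) = f(s) is non-negotiable.
Check: d/ds[- \frac{3 \sin{\left(2 s \right)}}{4}] = - \frac{3 \cos{\left(2 s \right)}}{2} = f(s).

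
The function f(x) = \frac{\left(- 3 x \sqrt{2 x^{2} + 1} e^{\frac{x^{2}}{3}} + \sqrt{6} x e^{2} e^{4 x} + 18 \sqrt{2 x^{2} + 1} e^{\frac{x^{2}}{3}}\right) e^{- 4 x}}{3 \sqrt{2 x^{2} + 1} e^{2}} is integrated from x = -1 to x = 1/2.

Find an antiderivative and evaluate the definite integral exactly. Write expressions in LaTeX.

Antiderivative: F(x) = - \frac{- \sqrt{6} \sqrt{2 x^{2} + 1} + \frac{9 e^{- 4 x} e^{\frac{x^{2}}{3}}}{e^{2}}}{6}; value = - \frac{\sqrt{2}}{2} - \frac{3}{2 e^{\frac{47}{12}}} + \frac{1}{2} + \frac{3 e^{\frac{7}{3}}}{2}

For F(x) to be correct the identity F'(x) - f(x) = 0 must hold.
F(x) = - \frac{- \sqrt{6} \sqrt{2 x^{2} + 1} + \frac{9 e^{- 4 x} e^{\frac{x^{2}}{3}}}{e^{2}}}{6} is an antiderivative of f.
Check: d/dx[- \frac{- \sqrt{6} \sqrt{2 x^{2} + 1} + \frac{9 e^{- 4 x} e^{\frac{x^{2}}{3}}}{e^{2}}}{6}] = \frac{\left(- 3 x \sqrt{2 x^{2} + 1} e^{\frac{x^{2}}{3}} + \sqrt{6} x e^{2} e^{4 x} + 18 \sqrt{2 x^{2} + 1} e^{\frac{x^{2}}{3}}\right) e^{- 4 x}}{3 \sqrt{2 x^{2} + 1} e^{2}} = f(x).
F(1/2) = \frac{1}{2} - \frac{3}{2 e^{\frac{47}{12}}}; F(-1) = - \frac{3 e^{\frac{7}{3}}}{2} + \frac{\sqrt{2}}{2}.
Integral = F(1/2) - F(-1) = - \frac{\sqrt{2}}{2} - \frac{3}{2 e^{\frac{47}{12}}} + \frac{1}{2} + \frac{3 e^{\frac{7}{3}}}{2}.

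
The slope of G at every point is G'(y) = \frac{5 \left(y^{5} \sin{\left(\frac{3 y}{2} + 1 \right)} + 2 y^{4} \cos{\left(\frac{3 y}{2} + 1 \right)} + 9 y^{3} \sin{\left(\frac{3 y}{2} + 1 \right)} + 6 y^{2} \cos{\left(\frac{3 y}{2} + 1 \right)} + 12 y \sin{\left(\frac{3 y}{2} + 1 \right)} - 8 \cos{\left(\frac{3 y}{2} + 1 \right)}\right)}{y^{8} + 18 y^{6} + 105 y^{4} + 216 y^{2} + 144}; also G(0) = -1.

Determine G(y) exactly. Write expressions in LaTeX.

Differentiate the proposed G(y) back; it has to land on the given G'(y).
A general antiderivative is - \frac{10 y \cos{\left(\frac{3 y}{2} + 1 \right)}}{9 \left(\frac{y^{4}}{3} + 3 y^{2} + 4\right)} + C.
The condition gives C = -1 - (0) = -1.
So G(y) = - \frac{3 y^{4} + 27 y^{2} + 10 y \cos{\left(\frac{3 y}{2} + 1 \right)} + 36}{3 \left(y^{4} + 9 y^{2} + 12\right)}.
Check: d/dy[- \frac{3 y^{4} + 27 y^{2} + 10 y \cos{\left(\frac{3 y}{2} + 1 \right)} + 36}{3 \left(y^{4} + 9 y^{2} + 12\right)}] = \frac{5 y^{5} \sin{\left(\frac{3 y}{2} + 1 \right)} + 10 y^{4} \cos{\left(\frac{3 y}{2} + 1 \right)} + 45 y^{3} \sin{\left(\frac{3 y}{2} + 1 \right)} + 30 y^{2} \cos{\left(\frac{3 y}{2} + 1 \right)} + 60 y \sin{\left(\frac{3 y}{2} + 1 \right)} - 40 \cos{\left(\frac{3 y}{2} + 1 \right)}}{y^{8} + 18 y^{6} + 105 y^{4} + 216 y^{2} + 144}, which equals G'(y).

G(y) = - \frac{3 y^{4} + 27 y^{2} + 10 y \cos{\left(\frac{3 y}{2} + 1 \right)} + 36}{3 \left(y^{4} + 9 y^{2} + 12\right)}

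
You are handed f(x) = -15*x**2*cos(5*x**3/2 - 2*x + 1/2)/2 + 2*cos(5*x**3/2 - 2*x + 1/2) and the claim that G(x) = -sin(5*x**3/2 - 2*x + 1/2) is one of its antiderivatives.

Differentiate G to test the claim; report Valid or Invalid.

d/dx[G] = -15*x**2*cos(5*x**3/2 - 2*x + 1/2)/2 + 2*cos(5*x**3/2 - 2*x + 1/2)
This equals f(x) exactly, so the claim holds.

Valid - the claim checks out under differentiation.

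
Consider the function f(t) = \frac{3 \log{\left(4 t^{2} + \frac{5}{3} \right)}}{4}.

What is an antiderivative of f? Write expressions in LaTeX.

An antiderivative F(t) passes only if d/dt[F] lands on f(t) exactly.
Check: d/dt[\frac{3 t \log{\left(4 t^{2} + \frac{5}{3} \right)} - 6 t + \sqrt{15} \operatorname{atan}{\left(\frac{2 \sqrt{15} t}{5} \right)}}{4}] = \frac{3 \log{\left(4 t^{2} + \frac{5}{3} \right)}}{4} = f(t).

An antiderivative is F(t) = \frac{3 t \log{\left(4 t^{2} + \frac{5}{3} \right)} - 6 t + \sqrt{15} \operatorname{atan}{\left(\frac{2 \sqrt{15} t}{5} \right)}}{4}.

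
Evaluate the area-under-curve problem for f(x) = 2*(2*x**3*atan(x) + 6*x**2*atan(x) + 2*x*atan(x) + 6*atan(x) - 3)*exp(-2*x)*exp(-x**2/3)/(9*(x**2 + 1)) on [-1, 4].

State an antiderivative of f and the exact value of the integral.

Antiderivative: F(x) = -2*exp(-x**2/3 - 2*x)*atan(x)/3; value = -pi*exp(5/3)/6 - 2*exp(-40/3)*atan(4)/3

Recognize the product-rule pattern: f = u'v + uv' with u = -2*atan(x)/3, v = exp(-x**2/3 - 2*x), so integration by parts undoes it.
F(x) = -2*exp(-x**2/3 - 2*x)*atan(x)/3 is an antiderivative of f.
Check: d/dx[-2*exp(-x**2/3 - 2*x)*atan(x)/3] = (4*x**3*atan(x) + 12*x**2*atan(x) + 4*x*atan(x) + 12*atan(x) - 6)/(9*x**2*exp(2*x)*exp(x**2/3) + 9*exp(2*x)*exp(x**2/3)), which equals f(x).
F(4) = -2*exp(-40/3)*atan(4)/3; F(-1) = pi*exp(5/3)/6.
Integral = F(4) - F(-1) = -pi*exp(5/3)/6 - 2*exp(-40/3)*atan(4)/3.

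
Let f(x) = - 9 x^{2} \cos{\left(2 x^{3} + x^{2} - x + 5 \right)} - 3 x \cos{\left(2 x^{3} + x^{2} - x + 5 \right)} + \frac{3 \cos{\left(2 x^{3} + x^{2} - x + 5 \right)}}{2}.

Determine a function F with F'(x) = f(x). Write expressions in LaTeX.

An antiderivative is F(x) = - \frac{3 \sin{\left(2 x^{3} + x^{2} - x + 5 \right)}}{2}.

f matches the chain-rule pattern g'(h)*h' with inner function h(x) = 2 x^{3} + x^{2} - x + 5; substituting u = h(x) collapses the integral.
Check: d/dx[- \frac{3 \sin{\left(2 x^{3} + x^{2} - x + 5 \right)}}{2}] = - 9 x^{2} \cos{\left(2 x^{3} + x^{2} - x + 5 \right)} - 3 x \cos{\left(2 x^{3} + x^{2} - x + 5 \right)} + \frac{3 \cos{\left(2 x^{3} + x^{2} - x + 5 \right)}}{2} = f(x).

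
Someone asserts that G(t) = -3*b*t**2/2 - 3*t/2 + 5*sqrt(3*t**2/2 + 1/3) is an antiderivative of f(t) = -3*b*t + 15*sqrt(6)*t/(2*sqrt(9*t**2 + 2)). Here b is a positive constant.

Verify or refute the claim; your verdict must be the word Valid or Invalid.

d/dt[G] = (-6*b*t*sqrt(9*t**2 + 2) + 15*sqrt(6)*t - 3*sqrt(9*t**2 + 2))/(2*sqrt(9*t**2 + 2))
d/dt[G] - f(t) = -3/2 != 0.

Invalid: d/dt[G] - f = -3/2, which is not 0.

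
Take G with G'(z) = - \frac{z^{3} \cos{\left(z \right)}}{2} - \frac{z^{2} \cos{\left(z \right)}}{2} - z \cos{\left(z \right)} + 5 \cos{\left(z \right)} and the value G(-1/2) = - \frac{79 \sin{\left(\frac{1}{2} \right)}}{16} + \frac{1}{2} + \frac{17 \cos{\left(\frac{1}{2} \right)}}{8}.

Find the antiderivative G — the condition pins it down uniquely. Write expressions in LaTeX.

Integrate term by term and add the pieces.
A general antiderivative is - \frac{z^{3} \sin{\left(z \right)}}{2} - \frac{z^{2} \sin{\left(z \right)}}{2} - \frac{3 z^{2} \cos{\left(z \right)}}{2} + 2 z \sin{\left(z \right)} - z \cos{\left(z \right)} + 6 \sin{\left(z \right)} + 2 \cos{\left(z \right)} + C.
The condition gives C = - \frac{79 \sin{\left(\frac{1}{2} \right)}}{16} + \frac{1}{2} + \frac{17 \cos{\left(\frac{1}{2} \right)}}{8} - (- \frac{79 \sin{\left(\frac{1}{2} \right)}}{16} + \frac{17 \cos{\left(\frac{1}{2} \right)}}{8}) = \frac{1}{2}.
So G(z) = - \frac{z^{3} \sin{\left(z \right)} + z^{2} \sin{\left(z \right)} + 3 z^{2} \cos{\left(z \right)} - 4 z \sin{\left(z \right)} + 2 z \cos{\left(z \right)} - 12 \sin{\left(z \right)} - 4 \cos{\left(z \right)} - 1}{2}.
Check: d/dz[- \frac{z^{3} \sin{\left(z \right)} + z^{2} \sin{\left(z \right)} + 3 z^{2} \cos{\left(z \right)} - 4 z \sin{\left(z \right)} + 2 z \cos{\left(z \right)} - 12 \sin{\left(z \right)} - 4 \cos{\left(z \right)} - 1}{2}] = - \frac{z^{3} \cos{\left(z \right)}}{2} - \frac{z^{2} \cos{\left(z \right)}}{2} - z \cos{\left(z \right)} + 5 \cos{\left(z \right)} = G'(z).

G(z) = - \frac{z^{3} \sin{\left(z \right)} + z^{2} \sin{\left(z \right)} + 3 z^{2} \cos{\left(z \right)} - 4 z \sin{\left(z \right)} + 2 z \cos{\left(z \right)} - 12 \sin{\left(z \right)} - 4 \cos{\left(z \right)} - 1}{2}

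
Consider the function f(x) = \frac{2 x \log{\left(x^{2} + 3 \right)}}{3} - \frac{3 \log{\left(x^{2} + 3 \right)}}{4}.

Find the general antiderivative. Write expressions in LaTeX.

Integrate term by term and add the pieces.
Check: d/dx[- \frac{x^{2}}{3} + \frac{3 x}{2} + \left(\frac{x^{2}}{3} - \frac{3 x}{4}\right) \log{\left(x^{2} + 3 \right)} + \log{\left(x^{2} + 3 \right)} - \frac{3 \sqrt{3} \operatorname{atan}{\left(\frac{\sqrt{3} x}{3} \right)}}{2}] = \frac{2 x \log{\left(x^{2} + 3 \right)}}{3} - \frac{3 \log{\left(x^{2} + 3 \right)}}{4} = f(x).

F(x) = - \frac{x^{2}}{3} + \frac{3 x}{2} + \left(\frac{x^{2}}{3} - \frac{3 x}{4}\right) \log{\left(x^{2} + 3 \right)} + \log{\left(x^{2} + 3 \right)} - \frac{3 \sqrt{3} \operatorname{atan}{\left(\frac{\sqrt{3} x}{3} \right)}}{2} + C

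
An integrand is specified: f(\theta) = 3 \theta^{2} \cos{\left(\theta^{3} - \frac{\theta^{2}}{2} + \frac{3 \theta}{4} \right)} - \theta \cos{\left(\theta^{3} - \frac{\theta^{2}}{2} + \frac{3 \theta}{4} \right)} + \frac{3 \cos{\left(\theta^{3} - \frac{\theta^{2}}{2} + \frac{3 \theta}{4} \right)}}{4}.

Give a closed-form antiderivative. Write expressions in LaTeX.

An antiderivative is F(\theta) = \sin{\left(\theta^{3} - \frac{\theta^{2}}{2} + \frac{3 \theta}{4} \right)}.

The substitution u = \theta^{3} - \frac{\theta^{2}}{2} + \frac{3 \theta}{4} works: f is exactly (dF/du)*(du/d\theta) for that inner function.
Check: d/d\theta[\sin{\left(\theta^{3} - \frac{\theta^{2}}{2} + \frac{3 \theta}{4} \right)}] = 3 \theta^{2} \cos{\left(\theta^{3} - \frac{\theta^{2}}{2} + \frac{3 \theta}{4} \right)} - \theta \cos{\left(\theta^{3} - \frac{\theta^{2}}{2} + \frac{3 \theta}{4} \right)} + \frac{3 \cos{\left(\theta^{3} - \frac{\theta^{2}}{2} + \frac{3 \theta}{4} \right)}}{4} = f(\theta).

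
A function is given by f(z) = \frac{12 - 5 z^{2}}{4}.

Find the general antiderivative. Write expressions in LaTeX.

F(z) = \frac{z \left(36 - 5 z^{2}\right)}{12} + C

Differentiate the proposed F(z) back; it has to land on f(z) exactly.
Check: d/dz[\frac{z \left(36 - 5 z^{2}\right)}{12}] = 3 - \frac{5 z^{2}}{4}, which equals f(z).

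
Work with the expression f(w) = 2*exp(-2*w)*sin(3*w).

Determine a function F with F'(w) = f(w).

Differentiate the proposed F(w) back; it has to land on f(w) exactly.
Check: d/dw[2*(-2*sin(3*w) - 3*cos(3*w))*exp(-2*w)/13] = 2*exp(-2*w)*sin(3*w) = f(w).

An antiderivative is F(w) = 2*(-2*sin(3*w) - 3*cos(3*w))*exp(-2*w)/13.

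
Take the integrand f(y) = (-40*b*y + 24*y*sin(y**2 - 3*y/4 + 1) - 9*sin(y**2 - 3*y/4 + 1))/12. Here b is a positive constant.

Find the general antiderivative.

F(y) = (-5*b*y**2 - 3*cos(y**2 - 3*y/4 + 1))/3 + C

Check any antiderivative F(y) by computing F'(y) and comparing it with f(y).
Check: d/dy[(-5*b*y**2 - 3*cos(y**2 - 3*y/4 + 1))/3] = -10*b*y/3 + 2*y*sin(y**2 - 3*y/4 + 1) - 3*sin(y**2 - 3*y/4 + 1)/4, which equals f(y).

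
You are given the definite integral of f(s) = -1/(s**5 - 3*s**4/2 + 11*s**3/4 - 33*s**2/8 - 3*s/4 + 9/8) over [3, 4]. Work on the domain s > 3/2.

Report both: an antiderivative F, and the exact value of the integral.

Factor the denominator ((2*s - 3)*(2*s - 1)*(2*s + 1)*(s**2 + 3)) and decompose: f = -8*(2*s + 3)/(273*(s**2 + 3)) - 4/(13*(2*s + 1)) + 8/(13*(2*s - 1)) - 4/(21*(2*s - 3)); each piece integrates to a log, atan, or power term.
F(s) = -2*(13*log(s - 3/2) - 42*log(s - 1/2) + 21*log(s + 1/2) + 4*log(s**2 + 3) + 4*sqrt(3)*atan(sqrt(3)*s/3))/273 is an antiderivative of f.
Check: d/ds[-2*(13*log(s - 3/2) - 42*log(s - 1/2) + 21*log(s + 1/2) + 4*log(s**2 + 3) + 4*sqrt(3)*atan(sqrt(3)*s/3))/273] = -8/(8*s**5 - 12*s**4 + 22*s**3 - 33*s**2 - 6*s + 9), which equals f(s).
F(4) = -2*log(9/2)/13 - 2*log(5/2)/21 - 8*log(19)/273 - 8*sqrt(3)*atan(4*sqrt(3)/3)/273 + 4*log(7/2)/13; F(3) = -2*log(7/2)/13 - 8*log(12)/273 - 8*sqrt(3)*pi/819 - 2*log(3/2)/21 + 4*log(5/2)/13.
Integral = F(4) - F(3) = -110*log(5/2)/273 - 2*log(9/2)/13 - 8*log(19)/273 - 8*sqrt(3)*atan(4*sqrt(3)/3)/273 + 2*log(3/2)/21 + 8*sqrt(3)*pi/819 + 8*log(12)/273 + 6*log(7/2)/13.

Antiderivative: F(s) = -2*(13*log(s - 3/2) - 42*log(s - 1/2) + 21*log(s + 1/2) + 4*log(s**2 + 3) + 4*sqrt(3)*atan(sqrt(3)*s/3))/273; value = -110*log(5/2)/273 - 2*log(9/2)/13 - 8*log(19)/273 - 8*sqrt(3)*atan(4*sqrt(3)/3)/273 + 2*log(3/2)/21 + 8*sqrt(3)*pi/819 + 8*log(12)/273 + 6*log(7/2)/13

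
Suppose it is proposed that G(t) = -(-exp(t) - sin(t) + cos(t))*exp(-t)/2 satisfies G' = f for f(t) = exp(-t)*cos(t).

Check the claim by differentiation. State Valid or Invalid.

d/dt[G] = exp(-t)*cos(t)
This equals f(t) exactly, so the claim holds.

Valid: G'(t) = f(t).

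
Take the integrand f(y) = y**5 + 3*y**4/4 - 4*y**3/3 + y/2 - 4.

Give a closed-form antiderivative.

The integrand splits into summands that can be handled one at a time.
Check: d/dy[y**6/6 + 3*y**5/20 - y**4/3 + y**2/4 - 4*y] = y**5 + 3*y**4/4 - 4*y**3/3 + y/2 - 4 = f(y).

An antiderivative is F(y) = y**6/6 + 3*y**5/20 - y**4/3 + y**2/4 - 4*y.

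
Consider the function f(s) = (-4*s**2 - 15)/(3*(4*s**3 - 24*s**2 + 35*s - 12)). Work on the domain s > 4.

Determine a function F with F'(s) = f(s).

An antiderivative is F(s) = -79*log(s - 4)/105 + 4*log(s - 3/2)/5 - 8*log(s - 1/2)/21.

The denominator factors as 3*(s - 4)*(2*s - 3)*(2*s - 1); partial fractions split f into directly integrable pieces: -16/(21*(2*s - 1)) + 8/(5*(2*s - 3)) - 79/(105*(s - 4)).
Check: d/ds[-79*log(s - 4)/105 + 4*log(s - 3/2)/5 - 8*log(s - 1/2)/21] = (-4*s**2 - 15)/(12*s**3 - 72*s**2 + 105*s - 36), which equals f(s).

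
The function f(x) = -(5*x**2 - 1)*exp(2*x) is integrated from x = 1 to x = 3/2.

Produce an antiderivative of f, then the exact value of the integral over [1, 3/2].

Antiderivative: F(x) = -(10*x**2 - 10*x + 3)*exp(2*x)/4; value = -21*exp(3)/8 + 3*exp(2)/4

Recognize the product-rule pattern: f = u'v + uv' with u = -5*x**2/2 + 5*x/2 - 3/4, v = exp(2*x), so integration by parts undoes it.
F(x) = -(10*x**2 - 10*x + 3)*exp(2*x)/4 is an antiderivative of f.
Check: d/dx[-(10*x**2 - 10*x + 3)*exp(2*x)/4] = -5*x**2*exp(2*x) + exp(2*x), which equals f(x).
F(3/2) = -21*exp(3)/8; F(1) = -3*exp(2)/4.
Integral = F(3/2) - F(1) = -21*exp(3)/8 + 3*exp(2)/4.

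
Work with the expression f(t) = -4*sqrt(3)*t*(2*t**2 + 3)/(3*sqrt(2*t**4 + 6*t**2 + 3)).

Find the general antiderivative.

f matches the chain-rule pattern g'(h)*h' with inner function h(t) = 2*t**4/3 + 2*t**2 + 1; substituting u = h(t) collapses the integral.
Check: d/dt[-2*sqrt(3)*sqrt(2*t**4 + 6*t**2 + 3)/3] = (-8*sqrt(3)*t**3 - 12*sqrt(3)*t)/(3*sqrt(2*t**4 + 6*t**2 + 3)), which equals f(t).

F(t) = -2*sqrt(3)*sqrt(2*t**4 + 6*t**2 + 3)/3 + C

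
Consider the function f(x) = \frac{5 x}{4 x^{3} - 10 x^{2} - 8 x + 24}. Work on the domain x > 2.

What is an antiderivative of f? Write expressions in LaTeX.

An antiderivative is F(x) = - \frac{5 \left(- 3 x \log{\left(x - 2 \right)} + 3 x \log{\left(x + \frac{3}{2} \right)} + 6 \log{\left(x - 2 \right)} - 6 \log{\left(x + \frac{3}{2} \right)} + 14\right)}{98 \left(x - 2\right)}.

Factor the denominator (2 \left(x - 2\right)^{2} \left(2 x + 3\right)) and decompose: f = - \frac{15}{49 \left(2 x + 3\right)} + \frac{15}{98 \left(x - 2\right)} + \frac{5}{7 \left(x - 2\right)^{2}}; each piece integrates to a log, atan, or power term.
Check: d/dx[- \frac{5 \left(- 3 x \log{\left(x - 2 \right)} + 3 x \log{\left(x + \frac{3}{2} \right)} + 6 \log{\left(x - 2 \right)} - 6 \log{\left(x + \frac{3}{2} \right)} + 14\right)}{98 \left(x - 2\right)}] = \frac{5 x}{4 x^{3} - 10 x^{2} - 8 x + 24} = f(x).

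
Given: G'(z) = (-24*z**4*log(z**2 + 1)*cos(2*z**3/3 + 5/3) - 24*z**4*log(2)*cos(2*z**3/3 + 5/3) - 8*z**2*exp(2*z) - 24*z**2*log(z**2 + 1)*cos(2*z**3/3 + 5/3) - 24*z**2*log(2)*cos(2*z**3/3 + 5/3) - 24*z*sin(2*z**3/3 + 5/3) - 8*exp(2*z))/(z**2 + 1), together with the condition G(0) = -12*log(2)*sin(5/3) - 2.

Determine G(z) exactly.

G(z) = -4*exp(2*z) - 12*log(2*z**2 + 2)*sin(2*z**3/3 + 5/3) + 2

Recover the given G'(z) by differentiating a candidate G(z); any mismatch rules it out.
A general antiderivative is -4*exp(2*z) - 12*log(2*z**2 + 2)*sin(2*z**3/3 + 5/3) + C.
The condition gives C = -12*log(2)*sin(5/3) - 2 - (-12*log(2)*sin(5/3) - 4) = 2.
So G(z) = -4*exp(2*z) - 12*log(2*z**2 + 2)*sin(2*z**3/3 + 5/3) + 2.
Check: d/dz[-4*exp(2*z) - 12*log(2*z**2 + 2)*sin(2*z**3/3 + 5/3) + 2] = (-24*z**4*log(z**2 + 1)*cos(2*z**3/3 + 5/3) - 24*z**4*log(2)*cos(2*z**3/3 + 5/3) - 8*z**2*exp(2*z) - 24*z**2*log(z**2 + 1)*cos(2*z**3/3 + 5/3) - 24*z**2*log(2)*cos(2*z**3/3 + 5/3) - 24*z*sin(2*z**3/3 + 5/3) - 8*exp(2*z))/(z**2 + 1) = G'(z).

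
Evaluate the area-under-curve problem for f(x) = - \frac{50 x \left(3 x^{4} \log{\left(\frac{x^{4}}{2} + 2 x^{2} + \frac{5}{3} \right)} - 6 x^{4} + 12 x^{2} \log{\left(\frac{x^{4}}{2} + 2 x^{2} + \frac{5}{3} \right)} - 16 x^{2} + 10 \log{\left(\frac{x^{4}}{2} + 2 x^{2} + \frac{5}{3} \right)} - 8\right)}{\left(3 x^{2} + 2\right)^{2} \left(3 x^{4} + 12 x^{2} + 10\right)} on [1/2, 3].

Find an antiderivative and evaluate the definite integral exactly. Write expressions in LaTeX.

f has the shape u'v + uv' for u = \frac{25}{3 \left(3 x^{2} + 2\right)} and v = \log{\left(\frac{x^{4}}{2} + 2 x^{2} + \frac{5}{3} \right)} — it is the derivative of the product u*v.
F(x) = \frac{25 \log{\left(\frac{x^{4}}{2} + 2 x^{2} + \frac{5}{3} \right)}}{9 x^{2} + 6} is an antiderivative of f.
Check: d/dx[\frac{25 \log{\left(\frac{x^{4}}{2} + 2 x^{2} + \frac{5}{3} \right)}}{9 x^{2} + 6}] = \frac{- 150 x^{5} \log{\left(\frac{x^{4}}{2} + 2 x^{2} + \frac{5}{3} \right)} + 300 x^{5} - 600 x^{3} \log{\left(\frac{x^{4}}{2} + 2 x^{2} + \frac{5}{3} \right)} + 800 x^{3} - 500 x \log{\left(\frac{x^{4}}{2} + 2 x^{2} + \frac{5}{3} \right)} + 400 x}{27 x^{8} + 144 x^{6} + 246 x^{4} + 168 x^{2} + 40}, which equals f(x).
F(3) = \frac{25 \log{\left(\frac{361}{6} \right)}}{87}; F(1/2) = \frac{100 \log{\left(\frac{211}{96} \right)}}{33}.
Integral = F(3) - F(1/2) = - \frac{100 \log{\left(\frac{211}{96} \right)}}{33} + \frac{25 \log{\left(\frac{361}{6} \right)}}{87}.

Antiderivative: F(x) = \frac{25 \log{\left(\frac{x^{4}}{2} + 2 x^{2} + \frac{5}{3} \right)}}{9 x^{2} + 6}; value = - \frac{100 \log{\left(\frac{211}{96} \right)}}{33} + \frac{25 \log{\left(\frac{361}{6} \right)}}{87}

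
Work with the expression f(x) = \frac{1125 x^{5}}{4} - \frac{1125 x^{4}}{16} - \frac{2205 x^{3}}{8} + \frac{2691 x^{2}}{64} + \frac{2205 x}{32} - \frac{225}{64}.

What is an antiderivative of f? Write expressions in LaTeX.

An antiderivative is F(x) = \frac{375 x^{6}}{8} - \frac{225 x^{5}}{16} - \frac{2205 x^{4}}{32} + \frac{897 x^{3}}{64} + \frac{2205 x^{2}}{64} - \frac{225 x}{64}.

The substitution u = - \frac{5 x^{2}}{2} + \frac{x}{4} + \frac{5}{4} works: f is exactly (dF/du)*(du/dx) for that inner function.
Check: d/dx[\frac{375 x^{6}}{8} - \frac{225 x^{5}}{16} - \frac{2205 x^{4}}{32} + \frac{897 x^{3}}{64} + \frac{2205 x^{2}}{64} - \frac{225 x}{64}] = \frac{1125 x^{5}}{4} - \frac{1125 x^{4}}{16} - \frac{2205 x^{3}}{8} + \frac{2691 x^{2}}{64} + \frac{2205 x}{32} - \frac{225}{64} = f(x).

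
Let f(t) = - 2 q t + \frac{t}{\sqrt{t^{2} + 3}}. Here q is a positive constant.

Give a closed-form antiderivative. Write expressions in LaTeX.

The integrand splits into summands that can be handled one at a time.
Check: d/dt[- q t^{2} + \sqrt{t^{2} + 3}] = \frac{- 2 q t \sqrt{t^{2} + 3} + t}{\sqrt{t^{2} + 3}}, which equals f(t).

An antiderivative is F(t) = - q t^{2} + \sqrt{t^{2} + 3}.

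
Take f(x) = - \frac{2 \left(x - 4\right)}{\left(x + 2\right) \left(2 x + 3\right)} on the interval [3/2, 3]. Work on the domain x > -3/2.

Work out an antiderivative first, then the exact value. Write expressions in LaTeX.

The denominator factors as \left(x + 2\right) \left(2 x + 3\right); partial fractions split f into directly integrable pieces: \frac{22}{2 x + 3} - \frac{12}{x + 2}.
F(x) = 11 \log{\left(x + \frac{3}{2} \right)} - 12 \log{\left(x + 2 \right)} is an antiderivative of f.
Check: d/dx[11 \log{\left(x + \frac{3}{2} \right)} - 12 \log{\left(x + 2 \right)}] = \frac{8 - 2 x}{2 x^{2} + 7 x + 6}, which equals f(x).
F(3) = - 12 \log{\left(5 \right)} + 11 \log{\left(\frac{9}{2} \right)}; F(3/2) = - 12 \log{\left(\frac{7}{2} \right)} + 11 \log{\left(3 \right)}.
Integral = F(3) - F(3/2) = - 12 \log{\left(5 \right)} - 11 \log{\left(3 \right)} + 12 \log{\left(\frac{7}{2} \right)} + 11 \log{\left(\frac{9}{2} \right)}.

Antiderivative: F(x) = 11 \log{\left(x + \frac{3}{2} \right)} - 12 \log{\left(x + 2 \right)}; value = - 12 \log{\left(5 \right)} - 11 \log{\left(3 \right)} + 12 \log{\left(\frac{7}{2} \right)} + 11 \log{\left(\frac{9}{2} \right)}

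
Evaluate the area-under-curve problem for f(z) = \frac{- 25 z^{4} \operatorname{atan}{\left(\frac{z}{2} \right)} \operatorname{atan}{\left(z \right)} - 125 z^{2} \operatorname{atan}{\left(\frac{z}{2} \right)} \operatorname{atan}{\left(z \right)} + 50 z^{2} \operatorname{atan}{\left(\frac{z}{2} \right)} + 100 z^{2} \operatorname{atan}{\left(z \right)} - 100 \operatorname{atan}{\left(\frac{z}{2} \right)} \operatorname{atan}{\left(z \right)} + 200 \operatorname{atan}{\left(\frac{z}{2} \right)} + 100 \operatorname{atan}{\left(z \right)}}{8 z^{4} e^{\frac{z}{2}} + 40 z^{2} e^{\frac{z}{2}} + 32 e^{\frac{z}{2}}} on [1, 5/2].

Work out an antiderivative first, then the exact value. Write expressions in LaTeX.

Differentiate the proposed F(z) back; it has to land on f(z) exactly.
F(z) = \frac{25 e^{- \frac{z}{2}} \operatorname{atan}{\left(\frac{z}{2} \right)} \operatorname{atan}{\left(z \right)}}{4} is an antiderivative of f.
Check: d/dz[\frac{25 e^{- \frac{z}{2}} \operatorname{atan}{\left(\frac{z}{2} \right)} \operatorname{atan}{\left(z \right)}}{4}] = \frac{- 25 z^{4} \operatorname{atan}{\left(\frac{z}{2} \right)} \operatorname{atan}{\left(z \right)} - 125 z^{2} \operatorname{atan}{\left(\frac{z}{2} \right)} \operatorname{atan}{\left(z \right)} + 50 z^{2} \operatorname{atan}{\left(\frac{z}{2} \right)} + 100 z^{2} \operatorname{atan}{\left(z \right)} - 100 \operatorname{atan}{\left(\frac{z}{2} \right)} \operatorname{atan}{\left(z \right)} + 200 \operatorname{atan}{\left(\frac{z}{2} \right)} + 100 \operatorname{atan}{\left(z \right)}}{8 z^{4} e^{\frac{z}{2}} + 40 z^{2} e^{\frac{z}{2}} + 32 e^{\frac{z}{2}}} = f(z).
F(5/2) = \frac{25 \operatorname{atan}{\left(\frac{5}{4} \right)} \operatorname{atan}{\left(\frac{5}{2} \right)}}{4 e^{\frac{5}{4}}}; F(1) = \frac{25 \pi \operatorname{atan}{\left(\frac{1}{2} \right)}}{16 e^{\frac{1}{2}}}.
Integral = F(5/2) - F(1) = - \frac{25 \pi \operatorname{atan}{\left(\frac{1}{2} \right)}}{16 e^{\frac{1}{2}}} + \frac{25 \operatorname{atan}{\left(\frac{5}{4} \right)} \operatorname{atan}{\left(\frac{5}{2} \right)}}{4 e^{\frac{5}{4}}}.

Antiderivative: F(z) = \frac{25 e^{- \frac{z}{2}} \operatorname{atan}{\left(\frac{z}{2} \right)} \operatorname{atan}{\left(z \right)}}{4}; value = - \frac{25 \pi \operatorname{atan}{\left(\frac{1}{2} \right)}}{16 e^{\frac{1}{2}}} + \frac{25 \operatorname{atan}{\left(\frac{5}{4} \right)} \operatorname{atan}{\left(\frac{5}{2} \right)}}{4 e^{\frac{5}{4}}}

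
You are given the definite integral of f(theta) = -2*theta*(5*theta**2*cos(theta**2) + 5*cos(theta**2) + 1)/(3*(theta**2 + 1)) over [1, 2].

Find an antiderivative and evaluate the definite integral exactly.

Antiderivative: F(theta) = -log(theta**2/2 + 1/2)/3 - 5*sin(theta**2)/3; value = -log(5/2)/3 - 5*sin(4)/3 + 5*sin(1)/3

Whatever form F(theta) takes, F'(theta) = f(theta) is non-negotiable.
F(theta) = -log(theta**2/2 + 1/2)/3 - 5*sin(theta**2)/3 is an antiderivative of f.
Check: d/dtheta[-log(theta**2/2 + 1/2)/3 - 5*sin(theta**2)/3] = (-10*theta**3*cos(theta**2) - 10*theta*cos(theta**2) - 2*theta)/(3*theta**2 + 3), which equals f(theta).
F(2) = -log(5/2)/3 - 5*sin(4)/3; F(1) = -5*sin(1)/3.
Integral = F(2) - F(1) = -log(5/2)/3 - 5*sin(4)/3 + 5*sin(1)/3.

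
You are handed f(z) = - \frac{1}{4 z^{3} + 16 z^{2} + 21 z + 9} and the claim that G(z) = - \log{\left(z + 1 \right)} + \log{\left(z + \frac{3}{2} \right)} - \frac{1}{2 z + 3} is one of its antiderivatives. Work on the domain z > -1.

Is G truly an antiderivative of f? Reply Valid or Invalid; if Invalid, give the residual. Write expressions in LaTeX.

d/dz[G] = - \frac{1}{4 z^{3} + 16 z^{2} + 21 z + 9}
This equals f(z) exactly, so the claim holds.

Valid: G'(z) = f(z).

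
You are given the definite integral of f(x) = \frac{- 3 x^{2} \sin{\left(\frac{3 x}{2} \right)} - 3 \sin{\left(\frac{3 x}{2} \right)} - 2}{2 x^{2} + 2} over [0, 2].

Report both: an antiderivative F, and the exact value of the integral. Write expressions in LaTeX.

Whatever form F(x) takes, F'(x) = f(x) is non-negotiable.
F(x) = \cos{\left(\frac{3 x}{2} \right)} - \operatorname{atan}{\left(x \right)} is an antiderivative of f.
Check: d/dx[\cos{\left(\frac{3 x}{2} \right)} - \operatorname{atan}{\left(x \right)}] = \frac{- 3 x^{2} \sin{\left(\frac{3 x}{2} \right)} - 3 \sin{\left(\frac{3 x}{2} \right)} - 2}{2 x^{2} + 2} = f(x).
F(2) = - \operatorname{atan}{\left(2 \right)} + \cos{\left(3 \right)}; F(0) = 1.
Integral = F(2) - F(0) = - \operatorname{atan}{\left(2 \right)} - 1 + \cos{\left(3 \right)}.

Antiderivative: F(x) = \cos{\left(\frac{3 x}{2} \right)} - \operatorname{atan}{\left(x \right)}; value = - \operatorname{atan}{\left(2 \right)} - 1 + \cos{\left(3 \right)}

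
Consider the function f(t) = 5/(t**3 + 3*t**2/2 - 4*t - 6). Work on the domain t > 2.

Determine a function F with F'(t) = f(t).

The denominator factors as (t - 2)*(t + 2)*(2*t + 3); partial fractions split f into directly integrable pieces: -40/(7*(2*t + 3)) + 5/(2*(t + 2)) + 5/(14*(t - 2)).
Check: d/dt[5*(log(t - 2) - 8*log(t + 3/2) + 7*log(t + 2))/14] = 10/(2*t**3 + 3*t**2 - 8*t - 12), which equals f(t).

An antiderivative is F(t) = 5*(log(t - 2) - 8*log(t + 3/2) + 7*log(t + 2))/14.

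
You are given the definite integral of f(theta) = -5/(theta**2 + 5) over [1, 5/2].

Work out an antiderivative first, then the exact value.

Since d/dtheta undoes antidifferentiation here, F'(theta) = f(theta) is required of F(theta).
F(theta) = -sqrt(5)*atan(sqrt(5)*theta/5) is an antiderivative of f.
Check: d/dtheta[-sqrt(5)*atan(sqrt(5)*theta/5)] = -5/(theta**2 + 5) = f(theta).
F(5/2) = -sqrt(5)*atan(sqrt(5)/2); F(1) = -sqrt(5)*atan(sqrt(5)/5).
Integral = F(5/2) - F(1) = -sqrt(5)*atan(sqrt(5)/2) + sqrt(5)*atan(sqrt(5)/5).

Antiderivative: F(theta) = -sqrt(5)*atan(sqrt(5)*theta/5); value = -sqrt(5)*atan(sqrt(5)/2) + sqrt(5)*atan(sqrt(5)/5)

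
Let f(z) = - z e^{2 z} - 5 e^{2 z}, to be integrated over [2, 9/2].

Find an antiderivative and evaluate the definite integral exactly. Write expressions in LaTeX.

Antiderivative: F(z) = \frac{\left(- 2 z - 9\right) e^{2 z}}{4}; value = - \frac{9 e^{9}}{2} + \frac{13 e^{4}}{4}

Recognize the product-rule pattern: f = u'v + uv' with u = - \frac{z}{2} - \frac{9}{4}, v = e^{2 z}, so integration by parts undoes it.
F(z) = \frac{\left(- 2 z - 9\right) e^{2 z}}{4} is an antiderivative of f.
Check: d/dz[\frac{\left(- 2 z - 9\right) e^{2 z}}{4}] = - z e^{2 z} - 5 e^{2 z} = f(z).
F(9/2) = - \frac{9 e^{9}}{2}; F(2) = - \frac{13 e^{4}}{4}.
Integral = F(9/2) - F(2) = - \frac{9 e^{9}}{2} + \frac{13 e^{4}}{4}.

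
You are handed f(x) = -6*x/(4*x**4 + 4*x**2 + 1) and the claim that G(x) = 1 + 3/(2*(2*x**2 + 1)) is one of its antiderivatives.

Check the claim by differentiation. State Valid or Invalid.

Valid - differentiating G returns exactly f.

d/dx[G] = -6*x/(4*x**4 + 4*x**2 + 1)
This equals f(x) exactly, so the claim holds.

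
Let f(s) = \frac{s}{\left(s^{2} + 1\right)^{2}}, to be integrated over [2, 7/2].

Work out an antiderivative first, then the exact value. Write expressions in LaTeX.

Antiderivative: F(s) = - \frac{1}{2 s^{2} + 2}; value = \frac{33}{530}

f matches the chain-rule pattern g'(h)*h' with inner function h(s) = 2 s^{2} + 2; substituting u = h(s) collapses the integral.
F(s) = - \frac{1}{2 s^{2} + 2} is an antiderivative of f.
Check: d/ds[- \frac{1}{2 s^{2} + 2}] = \frac{s}{s^{4} + 2 s^{2} + 1}, which equals f(s).
F(7/2) = - \frac{2}{53}; F(2) = - \frac{1}{10}.
Integral = F(7/2) - F(2) = \frac{33}{530}.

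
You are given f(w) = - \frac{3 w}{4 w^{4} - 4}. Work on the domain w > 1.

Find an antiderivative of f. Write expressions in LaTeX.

The denominator factors as 4 \left(w - 1\right) \left(w + 1\right) \left(w^{2} + 1\right); partial fractions split f into directly integrable pieces: \frac{3 w}{8 \left(w^{2} + 1\right)} - \frac{3}{16 \left(w + 1\right)} - \frac{3}{16 \left(w - 1\right)}.
Check: d/dw[\frac{3 \left(- \log{\left(w^{2} - 1 \right)} + \log{\left(w^{2} + 1 \right)}\right)}{16}] = - \frac{3 w}{4 w^{4} - 4} = f(w).

An antiderivative is F(w) = \frac{3 \left(- \log{\left(w^{2} - 1 \right)} + \log{\left(w^{2} + 1 \right)}\right)}{16}.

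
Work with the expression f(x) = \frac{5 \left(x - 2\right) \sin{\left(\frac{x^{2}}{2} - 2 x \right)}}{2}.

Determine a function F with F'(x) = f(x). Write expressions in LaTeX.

An antiderivative is F(x) = - \frac{5 \cos{\left(\frac{x^{2}}{2} - 2 x \right)}}{2}.

f matches the chain-rule pattern g'(h)*h' with inner function h(x) = \frac{x^{2}}{2} - 2 x; substituting u = h(x) collapses the integral.
Check: d/dx[- \frac{5 \cos{\left(\frac{x^{2}}{2} - 2 x \right)}}{2}] = \frac{5 x \sin{\left(\frac{x^{2}}{2} - 2 x \right)}}{2} - 5 \sin{\left(\frac{x^{2}}{2} - 2 x \right)}, which equals f(x).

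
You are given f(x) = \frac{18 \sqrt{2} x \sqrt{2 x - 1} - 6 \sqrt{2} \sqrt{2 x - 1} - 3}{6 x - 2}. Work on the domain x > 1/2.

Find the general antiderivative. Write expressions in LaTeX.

F(x) = 4 \left(x - \frac{1}{2}\right)^{\frac{3}{2}} - \frac{\log{\left(3 x - 1 \right)}}{2} + C

Recover f(x) by differentiating a candidate F(x); any mismatch rules it out.
Check: d/dx[4 \left(x - \frac{1}{2}\right)^{\frac{3}{2}} - \frac{\log{\left(3 x - 1 \right)}}{2}] = \frac{36 x \sqrt{2 x - 1} - 12 \sqrt{2 x - 1} - 3 \sqrt{2}}{6 \sqrt{2} x - 2 \sqrt{2}}, which equals f(x).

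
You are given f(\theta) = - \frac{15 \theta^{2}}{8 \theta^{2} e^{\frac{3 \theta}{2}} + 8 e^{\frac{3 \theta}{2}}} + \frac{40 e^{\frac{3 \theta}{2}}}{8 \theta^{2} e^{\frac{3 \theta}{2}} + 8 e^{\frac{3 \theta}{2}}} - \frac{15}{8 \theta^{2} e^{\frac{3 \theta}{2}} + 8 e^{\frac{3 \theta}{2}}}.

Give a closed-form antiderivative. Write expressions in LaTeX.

Integrate term by term and add the pieces.
Check: d/d\theta[\frac{5 \left(4 e^{\frac{3 \theta}{2}} \operatorname{atan}{\left(\theta \right)} + 1\right) e^{- \frac{3 \theta}{2}}}{4}] = \frac{- 15 \theta^{2} + 40 e^{\frac{3 \theta}{2}} - 15}{8 \theta^{2} e^{\frac{3 \theta}{2}} + 8 e^{\frac{3 \theta}{2}}}, which equals f(\theta).

An antiderivative is F(\theta) = \frac{5 \left(4 e^{\frac{3 \theta}{2}} \operatorname{atan}{\left(\theta \right)} + 1\right) e^{- \frac{3 \theta}{2}}}{4}.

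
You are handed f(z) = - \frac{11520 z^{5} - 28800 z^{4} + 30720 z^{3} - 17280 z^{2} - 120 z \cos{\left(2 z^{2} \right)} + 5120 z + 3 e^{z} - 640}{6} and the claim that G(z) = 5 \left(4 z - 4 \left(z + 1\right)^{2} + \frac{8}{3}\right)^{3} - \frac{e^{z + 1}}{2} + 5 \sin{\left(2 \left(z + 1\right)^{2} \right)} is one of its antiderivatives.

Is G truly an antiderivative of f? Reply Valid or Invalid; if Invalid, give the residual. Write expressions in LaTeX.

Invalid: d/dz[G] - f = - 9600 z^{4} - 5760 z^{2} - 20 z \cos{\left(2 z^{2} \right)} + 20 z \cos{\left(2 z^{2} + 4 z + 2 \right)} - \frac{e e^{z}}{2} + \frac{e^{z}}{2} + 20 \cos{\left(2 z^{2} + 4 z + 2 \right)} - \frac{640}{3}, which is not 0.

d/dz[G] = - 1920 z^{5} - 4800 z^{4} - 5120 z^{3} - 2880 z^{2} + 20 z \cos{\left(2 z^{2} + 4 z + 2 \right)} - \frac{2560 z}{3} - \frac{e e^{z}}{2} + 20 \cos{\left(2 z^{2} + 4 z + 2 \right)} - \frac{320}{3}
d/dz[G] - f(z) = - 9600 z^{4} - 5760 z^{2} - 20 z \cos{\left(2 z^{2} \right)} + 20 z \cos{\left(2 z^{2} + 4 z + 2 \right)} - \frac{e e^{z}}{2} + \frac{e^{z}}{2} + 20 \cos{\left(2 z^{2} + 4 z + 2 \right)} - \frac{640}{3} != 0.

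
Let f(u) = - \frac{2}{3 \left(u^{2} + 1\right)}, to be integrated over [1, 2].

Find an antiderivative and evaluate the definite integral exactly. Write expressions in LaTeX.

Antiderivative: F(u) = - \frac{2 \operatorname{atan}{\left(u \right)}}{3}; value = - \frac{2 \operatorname{atan}{\left(2 \right)}}{3} + \frac{\pi}{6}

Differentiate the proposed F(u) back; it has to land on f(u) exactly.
F(u) = - \frac{2 \operatorname{atan}{\left(u \right)}}{3} is an antiderivative of f.
Check: d/du[- \frac{2 \operatorname{atan}{\left(u \right)}}{3}] = - \frac{2}{3 u^{2} + 3}, which equals f(u).
F(2) = - \frac{2 \operatorname{atan}{\left(2 \right)}}{3}; F(1) = - \frac{\pi}{6}.
Integral = F(2) - F(1) = - \frac{2 \operatorname{atan}{\left(2 \right)}}{3} + \frac{\pi}{6}.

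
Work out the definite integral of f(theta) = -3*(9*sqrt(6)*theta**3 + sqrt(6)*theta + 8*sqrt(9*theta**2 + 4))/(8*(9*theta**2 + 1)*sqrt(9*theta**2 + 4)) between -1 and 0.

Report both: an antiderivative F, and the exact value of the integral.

Antiderivative: F(theta) = -sqrt(6)*sqrt(9*theta**2 + 4)/24 - atan(3*theta); value = -atan(3) - sqrt(6)/12 + sqrt(78)/24

Since d/dtheta undoes antidifferentiation here, F'(theta) = f(theta) is required of F(theta).
F(theta) = -sqrt(6)*sqrt(9*theta**2 + 4)/24 - atan(3*theta) is an antiderivative of f.
Check: d/dtheta[-sqrt(6)*sqrt(9*theta**2 + 4)/24 - atan(3*theta)] = (-27*sqrt(6)*theta**3 - 3*sqrt(6)*theta - 24*sqrt(9*theta**2 + 4))/(72*theta**2*sqrt(9*theta**2 + 4) + 8*sqrt(9*theta**2 + 4)), which equals f(theta).
F(0) = -sqrt(6)/12; F(-1) = -sqrt(78)/24 + atan(3).
Integral = F(0) - F(-1) = -atan(3) - sqrt(6)/12 + sqrt(78)/24.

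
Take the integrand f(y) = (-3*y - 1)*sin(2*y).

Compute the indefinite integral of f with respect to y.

A first test for any F(y): its y-derivative must equal f(y) identically.
Check: d/dy[3*y*cos(2*y)/2 - 3*sin(2*y)/4 + cos(2*y)/2] = -3*y*sin(2*y) - sin(2*y), which equals f(y).

F(y) = 3*y*cos(2*y)/2 - 3*sin(2*y)/4 + cos(2*y)/2 + C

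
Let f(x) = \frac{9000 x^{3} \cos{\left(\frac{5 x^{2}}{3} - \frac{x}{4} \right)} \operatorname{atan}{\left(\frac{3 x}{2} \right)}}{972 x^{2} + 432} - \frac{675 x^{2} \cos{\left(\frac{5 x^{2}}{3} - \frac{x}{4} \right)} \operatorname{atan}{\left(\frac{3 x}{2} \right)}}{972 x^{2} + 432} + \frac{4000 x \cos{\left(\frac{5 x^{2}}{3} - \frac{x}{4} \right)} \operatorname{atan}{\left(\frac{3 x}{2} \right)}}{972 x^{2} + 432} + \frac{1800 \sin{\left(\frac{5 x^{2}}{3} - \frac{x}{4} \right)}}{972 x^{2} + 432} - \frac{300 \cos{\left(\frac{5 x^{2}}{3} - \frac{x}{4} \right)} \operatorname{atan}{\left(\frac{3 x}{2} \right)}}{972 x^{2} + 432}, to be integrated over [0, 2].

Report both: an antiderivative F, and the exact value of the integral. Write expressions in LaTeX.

Antiderivative: F(x) = \frac{25 \sin{\left(\frac{5 x^{2}}{3} - \frac{x}{4} \right)} \operatorname{atan}{\left(\frac{3 x}{2} \right)}}{9}; value = \frac{25 \sin{\left(\frac{37}{6} \right)} \operatorname{atan}{\left(3 \right)}}{9}

f has the shape u'v + uv' for u = \frac{25 \operatorname{atan}{\left(\frac{3 x}{2} \right)}}{9} and v = \sin{\left(\frac{5 x^{2}}{3} - \frac{x}{4} \right)} — it is the derivative of the product u*v.
F(x) = \frac{25 \sin{\left(\frac{5 x^{2}}{3} - \frac{x}{4} \right)} \operatorname{atan}{\left(\frac{3 x}{2} \right)}}{9} is an antiderivative of f.
Check: d/dx[\frac{25 \sin{\left(\frac{5 x^{2}}{3} - \frac{x}{4} \right)} \operatorname{atan}{\left(\frac{3 x}{2} \right)}}{9}] = \frac{9000 x^{3} \cos{\left(\frac{5 x^{2}}{3} - \frac{x}{4} \right)} \operatorname{atan}{\left(\frac{3 x}{2} \right)} - 675 x^{2} \cos{\left(\frac{5 x^{2}}{3} - \frac{x}{4} \right)} \operatorname{atan}{\left(\frac{3 x}{2} \right)} + 4000 x \cos{\left(\frac{5 x^{2}}{3} - \frac{x}{4} \right)} \operatorname{atan}{\left(\frac{3 x}{2} \right)} + 1800 \sin{\left(\frac{5 x^{2}}{3} - \frac{x}{4} \right)} - 300 \cos{\left(\frac{5 x^{2}}{3} - \frac{x}{4} \right)} \operatorname{atan}{\left(\frac{3 x}{2} \right)}}{972 x^{2} + 432}, which equals f(x).
F(2) = \frac{25 \sin{\left(\frac{37}{6} \right)} \operatorname{atan}{\left(3 \right)}}{9}; F(0) = 0.
Integral = F(2) - F(0) = \frac{25 \sin{\left(\frac{37}{6} \right)} \operatorname{atan}{\left(3 \right)}}{9}.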